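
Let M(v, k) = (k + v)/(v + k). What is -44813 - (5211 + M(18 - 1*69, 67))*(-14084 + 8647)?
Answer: 28292831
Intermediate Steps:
M(v, k) = 1 (M(v, k) = (k + v)/(k + v) = 1)
-44813 - (5211 + M(18 - 1*69, 67))*(-14084 + 8647) = -44813 - (5211 + 1)*(-14084 + 8647) = -44813 - 5212*(-5437) = -44813 - 1*(-28337644) = -44813 + 28337644 = 28292831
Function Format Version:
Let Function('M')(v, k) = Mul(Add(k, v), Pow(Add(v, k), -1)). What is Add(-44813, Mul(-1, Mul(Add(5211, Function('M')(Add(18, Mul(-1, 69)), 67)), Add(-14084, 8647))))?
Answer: 28292831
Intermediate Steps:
Function('M')(v, k) = 1 (Function('M')(v, k) = Mul(Add(k, v), Pow(Add(k, v), -1)) = 1)
Add(-44813, Mul(-1, Mul(Add(5211, Function('M')(Add(18, Mul(-1, 69)), 67)), Add(-14084, 8647)))) = Add(-44813, Mul(-1, Mul(Add(5211, 1), Add(-14084, 8647)))) = Add(-44813, Mul(-1, Mul(5212, -5437))) = Add(-44813, Mul(-1, -28337644)) = Add(-44813, 28337644) = 28292831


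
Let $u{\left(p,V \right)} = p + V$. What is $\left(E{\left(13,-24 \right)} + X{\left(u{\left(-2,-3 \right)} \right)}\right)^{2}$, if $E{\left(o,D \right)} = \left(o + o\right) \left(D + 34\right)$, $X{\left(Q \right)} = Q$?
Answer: $65025$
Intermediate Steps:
$u{\left(p,V \right)} = V + p$
$E{\left(o,D \right)} = 2 o \left(34 + D\right)$
$\left(E{\left(13,-24 \right)} + X{\left(u{\left(-2,-3 \right)} \right)}\right)^{2} = \left(2 \cdot 13 \left(34 - 24\right) - 5\right)^{2} = \left(2 \cdot 13 \cdot 10 - 5\right)^{2} = \left(260 - 5\right)^{2} = 255^{2} = 65025$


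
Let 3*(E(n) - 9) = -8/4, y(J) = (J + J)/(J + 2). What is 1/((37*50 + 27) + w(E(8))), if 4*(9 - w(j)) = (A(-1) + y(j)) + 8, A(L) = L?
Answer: 124/233597 ≈ 0.00053083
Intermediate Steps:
y(J) = 2*J/(2 + J) (y(J) = (2*J)/(2 + J) = 2*J/(2 + J))
E(n) = 25/3 (E(n) = 9 + (-8/4)/3 = 9 + (-8*¼)/3 = 9 + (⅓)*(-2) = 9 - ⅔ = 25/3)
w(j) = 29/4 - j/(2*(2 + j)) (w(j) = 9 - ((-1 + 2*j/(2 + j)) + 8)/4 = 9 - (7 + 2*j/(2 + j))/4 = 9 + (-7/4 - j/(2*(2 + j))) = 29/4 - j/(2*(2 + j)))
1/((37*50 + 27) + w(E(8))) = 1/((37*50 + 27) + (58 + 27*(25/3))/(4*(2 + 25/3))) = 1/((1850 + 27) + (58 + 225)/(4*(31/3))) = 1/(1877 + (¼)*(3/31)*283) = 1/(1877 + 849/124) = 1/(233597/124) = 124/233597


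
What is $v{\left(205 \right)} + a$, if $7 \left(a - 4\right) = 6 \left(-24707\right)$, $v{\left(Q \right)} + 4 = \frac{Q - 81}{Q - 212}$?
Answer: $- \frac{148366}{7} \approx -21195.0$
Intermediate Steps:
$v{\left(Q \right)} = -4 + \frac{-81 + Q}{-212 + Q}$ ($v{\left(Q \right)} = -4 + \frac{Q - 81}{Q - 212} = -4 + \frac{-81 + Q}{-212 + Q}$)
$a = - \frac{148214}{7}$ ($a = 4 + \frac{6 \left(-24707\right)}{7} = 4 + \frac{1}{7} \left(-148242\right) = 4 - \frac{148242}{7} = - \frac{148214}{7} \approx -21173.0$)
$v{\left(205 \right)} + a = \frac{767 - 615}{-212 + 205} - \frac{148214}{7} = \frac{767 - 615}{-7} - \frac{148214}{7} = \left(- \frac{1}{7}\right) 152 - \frac{148214}{7} = - \frac{152}{7} - \frac{148214}{7} = - \frac{148366}{7}$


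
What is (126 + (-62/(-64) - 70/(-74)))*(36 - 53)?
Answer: -2574667/1184 ≈ -2174.6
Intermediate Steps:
(126 + (-62/(-64) - 70/(-74)))*(36 - 53) = (126 + (-62*(-1/64) - 70*(-1/74)))*(-17) = (126 + (31/32 + 35/37))*(-17) = (126 + 2267/1184)*(-17) = (151451/1184)*(-17) = -2574667/1184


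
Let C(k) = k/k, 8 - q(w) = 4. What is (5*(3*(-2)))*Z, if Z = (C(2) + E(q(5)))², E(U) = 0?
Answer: -30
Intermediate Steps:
q(w) = 4 (q(w) = 8 - 1*4 = 8 - 4 = 4)
C(k) = 1
Z = 1 (Z = (1 + 0)² = 1² = 1)
(5*(3*(-2)))*Z = (5*(3*(-2)))*1 = (5*(-6))*1 = -30*1 = -30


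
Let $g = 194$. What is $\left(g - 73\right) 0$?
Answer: $0$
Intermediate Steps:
$\left(g - 73\right) 0 = \left(194 - 73\right) 0 = 121 \cdot 0 = 0$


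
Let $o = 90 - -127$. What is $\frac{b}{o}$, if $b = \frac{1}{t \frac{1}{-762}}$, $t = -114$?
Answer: $\frac{127}{4123} \approx 0.030803$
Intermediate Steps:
$o = 217$ ($o = 90 + 127 = 217$)
$b = \frac{127}{19}$ ($b = \frac{1}{\left(-114\right) \frac{1}{-762}} = \frac{1}{\left(-114\right) \left(- \frac{1}{762}\right)} = \frac{1}{\frac{19}{127}} = \frac{127}{19} \approx 6.6842$)
$\frac{b}{o} = \frac{127}{19 \cdot 217} = \frac{127}{19} \cdot \frac{1}{217} = \frac{127}{4123}$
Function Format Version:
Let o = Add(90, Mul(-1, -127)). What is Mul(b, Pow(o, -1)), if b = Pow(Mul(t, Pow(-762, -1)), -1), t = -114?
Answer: Rational(127, 4123) ≈ 0.030803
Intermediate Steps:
o = 217 (o = Add(90, 127) = 217)
b = Rational(127, 19) (b = Pow(Mul(-114, Pow(-762, -1)), -1) = Pow(Mul(-114, Rational(-1, 762)), -1) = Pow(Rational(19, 127), -1) = Rational(127, 19) ≈ 6.6842)
Mul(b, Pow(o, -1)) = Mul(Rational(127, 19), Pow(217, -1)) = Mul(Rational(127, 19), Rational(1, 217)) = Rational(127, 4123)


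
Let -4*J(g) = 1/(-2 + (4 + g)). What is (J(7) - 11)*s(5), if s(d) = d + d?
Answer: -1985/18 ≈ -110.28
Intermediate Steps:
J(g) = -1/(4*(2 + g)) (J(g) = -1/(4*(-2 + (4 + g))) = -1/(4*(2 + g)))
s(d) = 2*d
(J(7) - 11)*s(5) = (-1/(8 + 4*7) - 11)*(2*5) = (-1/(8 + 28) - 11)*10 = (-1/36 - 11)*10 = -397/36*10 = -1985/18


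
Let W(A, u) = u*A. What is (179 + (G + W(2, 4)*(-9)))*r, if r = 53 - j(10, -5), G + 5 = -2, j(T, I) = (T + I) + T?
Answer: 3800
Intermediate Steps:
W(A, u) = A*u
j(T, I) = I + 2*T (j(T, I) = (I + T) + T = I + 2*T)
G = -7 (G = -5 - 2 = -7)
r = 38 (r = 53 - (-5 + 2*10) = 53 - (-5 + 20) = 53 - 1*15 = 53 - 15 = 38)
(179 + (G + W(2, 4)*(-9)))*r = (179 + (-7 + (2*4)*(-9)))*38 = (179 + (-7 + 8*(-9)))*38 = (179 + (-7 - 72))*38 = (179 - 79)*38 = 100*38 = 3800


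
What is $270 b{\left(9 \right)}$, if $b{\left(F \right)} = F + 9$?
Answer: $4860$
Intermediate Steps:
$b{\left(F \right)} = 9 + F$
$270 b{\left(9 \right)} = 270 \left(9 + 9\right) = 270 \cdot 18 = 4860$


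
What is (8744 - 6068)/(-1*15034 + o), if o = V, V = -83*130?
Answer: -223/2152 ≈ -0.10362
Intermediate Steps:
V = -10790
o = -10790
(8744 - 6068)/(-1*15034 + o) = (8744 - 6068)/(-1*15034 - 10790) = 2676/(-15034 - 10790) = 2676/(-25824) = 2676*(-1/25824) = -223/2152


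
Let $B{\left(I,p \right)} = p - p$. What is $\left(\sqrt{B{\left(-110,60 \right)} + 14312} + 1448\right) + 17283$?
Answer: $18731 + 2 \sqrt{3578} \approx 18851.0$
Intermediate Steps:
$B{\left(I,p \right)} = 0$
$\left(\sqrt{B{\left(-110,60 \right)} + 14312} + 1448\right) + 17283 = \left(\sqrt{0 + 14312} + 1448\right) + 17283 = \left(\sqrt{14312} + 1448\right) + 17283 = \left(2 \sqrt{3578} + 1448\right) + 17283 = \left(1448 + 2 \sqrt{3578}\right) + 17283 = 18731 + 2 \sqrt{3578}$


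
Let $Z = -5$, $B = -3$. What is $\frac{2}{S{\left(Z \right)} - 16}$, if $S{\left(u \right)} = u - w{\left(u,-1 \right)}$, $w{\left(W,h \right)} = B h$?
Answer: $- \frac{1}{12} \approx -0.083333$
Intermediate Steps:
$w{\left(W,h \right)} = - 3 h$
$S{\left(u \right)} = -3 + u$ ($S{\left(u \right)} = u - \left(-3\right) \left(-1\right) = u - 3 = -3 + u$)
$\frac{2}{S{\left(Z \right)} - 16} = \frac{2}{\left(-3 - 5\right) - 16} = \frac{2}{-8 - 16} = \frac{2}{-24} = 2 \left(- \frac{1}{24}\right) = - \frac{1}{12}$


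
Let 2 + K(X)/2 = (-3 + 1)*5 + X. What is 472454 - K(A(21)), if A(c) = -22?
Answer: 472522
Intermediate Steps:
K(X) = -24 + 2*X (K(X) = -4 + 2*((-3 + 1)*5 + X) = -4 + 2*(-2*5 + X) = -4 + 2*(-10 + X) = -4 + (-20 + 2*X) = -24 + 2*X)
472454 - K(A(21)) = 472454 - (-24 + 2*(-22)) = 472454 - (-24 - 44) = 472454 - 1*(-68) = 472454 + 68 = 472522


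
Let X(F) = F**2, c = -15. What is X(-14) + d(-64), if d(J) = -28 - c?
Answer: 183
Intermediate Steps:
d(J) = -13 (d(J) = -28 - 1*(-15) = -28 + 15 = -13)
X(-14) + d(-64) = (-14)**2 - 13 = 196 - 13 = 183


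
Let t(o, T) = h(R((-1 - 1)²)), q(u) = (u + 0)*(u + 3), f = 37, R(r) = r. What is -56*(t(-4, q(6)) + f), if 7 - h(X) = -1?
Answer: -2520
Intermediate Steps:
q(u) = u*(3 + u)
h(X) = 8 (h(X) = 7 - 1*(-1) = 7 + 1 = 8)
t(o, T) = 8
-56*(t(-4, q(6)) + f) = -56*(8 + 37) = -56*45 = -2520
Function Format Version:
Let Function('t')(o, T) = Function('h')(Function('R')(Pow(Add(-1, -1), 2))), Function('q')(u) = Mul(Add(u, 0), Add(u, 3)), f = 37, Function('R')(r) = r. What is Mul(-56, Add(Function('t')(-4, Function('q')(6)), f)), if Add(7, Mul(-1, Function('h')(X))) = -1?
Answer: -2520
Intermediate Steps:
Function('q')(u) = Mul(u, Add(3, u))
Function('h')(X) = 8 (Function('h')(X) = Add(7, Mul(-1, -1)) = Add(7, 1) = 8)
Function('t')(o, T) = 8
Mul(-56, Add(Function('t')(-4, Function('q')(6)), f)) = Mul(-56, Add(8, 37)) = Mul(-56, 45) = -2520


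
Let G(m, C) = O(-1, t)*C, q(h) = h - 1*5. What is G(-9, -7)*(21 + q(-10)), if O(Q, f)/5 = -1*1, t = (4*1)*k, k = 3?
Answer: 210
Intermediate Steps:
t = 12 (t = (4*1)*3 = 4*3 = 12)
q(h) = -5 + h (q(h) = h - 5 = -5 + h)
O(Q, f) = -5 (O(Q, f) = 5*(-1*1) = 5*(-1) = -5)
G(m, C) = -5*C
G(-9, -7)*(21 + q(-10)) = (-5*(-7))*(21 + (-5 - 10)) = 35*(21 - 15) = 35*6 = 210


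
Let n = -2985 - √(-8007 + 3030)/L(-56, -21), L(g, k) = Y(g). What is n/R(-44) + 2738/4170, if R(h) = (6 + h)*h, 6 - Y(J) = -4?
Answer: -3934757/3486120 - 3*I*√553/16720 ≈ -1.1287 - 0.0042194*I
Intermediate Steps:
Y(J) = 10 (Y(J) = 6 - 1*(-4) = 6 + 4 = 10)
L(g, k) = 10
R(h) = h*(6 + h)
n = -2985 - 3*I*√553/10 (n = -2985 - √(-8007 + 3030)/10 = -2985 - √(-4977)/10 = -2985 - 3*I*√553/10 ≈ -2985.0 - 7.0548*I)
n/R(-44) + 2738/4170 = (-2985 - 3*I*√553/10)/((-44*(6 - 44))) + 2738/4170 = (-2985 - 3*I*√553/10)/((-44*(-38))) + 2738*(1/4170) = (-2985 - 3*I*√553/10)/1672 + 1369/2085 = (-2985 - 3*I*√553/10)*(1/1672) + 1369/2085 = (-2985/1672 - 3*I*√553/16720) + 1369/2085 = -3934757/3486120 - 3*I*√553/16720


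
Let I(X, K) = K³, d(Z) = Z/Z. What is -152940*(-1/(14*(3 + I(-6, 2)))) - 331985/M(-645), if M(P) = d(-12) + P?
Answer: 1526725/1012 ≈ 1508.6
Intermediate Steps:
d(Z) = 1
M(P) = 1 + P
-152940*(-1/(14*(3 + I(-6, 2)))) - 331985/M(-645) = -152940*(-1/(14*(3 + 2³))) - 331985/(1 - 645) = -152940*(-1/(14*(3 + 8))) - 331985/(-644) = -152940/((-14*11)) - 331985*(-1/644) = -152940/(-154) + 331985/644 = -152940*(-1/154) + 331985/644 = 76470/77 + 331985/644 = 1526725/1012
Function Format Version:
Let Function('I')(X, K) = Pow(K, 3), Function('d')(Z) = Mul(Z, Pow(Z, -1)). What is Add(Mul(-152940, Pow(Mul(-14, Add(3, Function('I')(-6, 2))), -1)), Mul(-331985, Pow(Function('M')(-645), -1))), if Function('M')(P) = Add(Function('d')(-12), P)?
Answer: Rational(1526725, 1012) ≈ 1508.6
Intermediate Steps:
Function('d')(Z) = 1
Function('M')(P) = Add(1, P)
Add(Mul(-152940, Pow(Mul(-14, Add(3, Function('I')(-6, 2))), -1)), Mul(-331985, Pow(Function('M')(-645), -1))) = Add(Mul(-152940, Pow(Mul(-14, Add(3, Pow(2, 3))), -1)), Mul(-331985, Pow(Add(1, -645), -1))) = Add(Mul(-152940, Pow(Mul(-14, Add(3, 8)), -1)), Mul(-331985, Pow(-644, -1))) = Add(Mul(-152940, Pow(Mul(-14, 11), -1)), Mul(-331985, Rational(-1, 644))) = Add(Mul(-152940, Pow(-154, -1)), Rational(331985, 644)) = Add(Mul(-152940, Rational(-1, 154)), Rational(331985, 644)) = Add(Rational(76470, 77), Rational(331985, 644)) = Rational(1526725, 1012)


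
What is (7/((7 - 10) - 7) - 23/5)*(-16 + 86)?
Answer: -371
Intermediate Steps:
(7/((7 - 10) - 7) - 23/5)*(-16 + 86) = (7/(-3 - 7) - 23*1/5)*70 = (7/(-10) - 23/5)*70 = (7*(-1/10) - 23/5)*70 = (-7/10 - 23/5)*70 = -53/10*70 = -371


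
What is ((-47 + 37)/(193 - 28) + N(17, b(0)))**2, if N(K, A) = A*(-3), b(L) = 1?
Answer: 10201/1089 ≈ 9.3673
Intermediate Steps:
N(K, A) = -3*A
((-47 + 37)/(193 - 28) + N(17, b(0)))**2 = ((-47 + 37)/(193 - 28) - 3*1)**2 = (-10/165 - 3)**2 = (-10*1/165 - 3)**2 = (-2/33 - 3)**2 = (-101/33)**2 = 10201/1089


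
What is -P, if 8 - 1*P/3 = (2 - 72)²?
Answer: 14676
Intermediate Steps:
P = -14676 (P = 24 - 3*(2 - 72)² = 24 - 3*(-70)² = 24 - 3*4900 = 24 - 14700 = -14676)
-P = -1*(-14676) = 14676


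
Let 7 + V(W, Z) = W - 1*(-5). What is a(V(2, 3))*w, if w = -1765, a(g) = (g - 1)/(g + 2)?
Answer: 1765/2 ≈ 882.50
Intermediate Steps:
V(W, Z) = -2 + W (V(W, Z) = -7 + (W - 1*(-5)) = -7 + (W + 5) = -7 + (5 + W) = -2 + W)
a(g) = (-1 + g)/(2 + g)
a(V(2, 3))*w = ((-1 + (-2 + 2))/(2 + (-2 + 2)))*(-1765) = ((-1 + 0)/(2 + 0))*(-1765) = (-1/2)*(-1765) = ((½)*(-1))*(-1765) = -½*(-1765) = 1765/2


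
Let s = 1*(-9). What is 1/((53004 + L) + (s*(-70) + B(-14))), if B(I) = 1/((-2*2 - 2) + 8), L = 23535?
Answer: 2/154339 ≈ 1.2958e-5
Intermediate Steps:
s = -9
B(I) = 1/2 (B(I) = 1/((-4 - 2) + 8) = 1/(-6 + 8) = 1/2)
1/((53004 + L) + (s*(-70) + B(-14))) = 1/((53004 + 23535) + (-9*(-70) + 1/2)) = 1/(76539 + (630 + 1/2)) = 1/(76539 + 1261/2) = 1/(154339/2) = 2/154339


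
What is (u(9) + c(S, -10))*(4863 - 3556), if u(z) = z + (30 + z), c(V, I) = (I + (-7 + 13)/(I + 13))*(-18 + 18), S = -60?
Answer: 62736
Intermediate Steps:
c(V, I) = 0 (c(V, I) = (I + 6/(13 + I))*0 = 0)
u(z) = 30 + 2*z
(u(9) + c(S, -10))*(4863 - 3556) = ((30 + 2*9) + 0)*(4863 - 3556) = ((30 + 18) + 0)*1307 = (48 + 0)*1307 = 48*1307 = 62736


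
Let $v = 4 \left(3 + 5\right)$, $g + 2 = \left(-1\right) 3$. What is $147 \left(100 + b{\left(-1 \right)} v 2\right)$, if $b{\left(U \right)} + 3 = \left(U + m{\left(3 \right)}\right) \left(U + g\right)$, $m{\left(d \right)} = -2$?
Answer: $155820$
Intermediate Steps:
$g = -5$ ($g = -2 - 3 = -5$)
$b{\left(U \right)} = -3 + \left(-5 + U\right) \left(-2 + U\right)$ ($b{\left(U \right)} = -3 + \left(U - 2\right) \left(U - 5\right) = -3 + \left(-2 + U\right) \left(-5 + U\right) = -3 + \left(-5 + U\right) \left(-2 + U\right)$)
$v = 32$ ($v = 4 \cdot 8 = 32$)
$147 \left(100 + b{\left(-1 \right)} v 2\right) = 147 \left(100 + \left(7 + \left(-1\right)^{2} - -7\right) 32 \cdot 2\right) = 147 \left(100 + \left(7 + 1 + 7\right) 32 \cdot 2\right) = 147 \left(100 + 15 \cdot 32 \cdot 2\right) = 147 \left(100 + 480 \cdot 2\right) = 147 \left(100 + 960\right) = 147 \cdot 1060 = 155820$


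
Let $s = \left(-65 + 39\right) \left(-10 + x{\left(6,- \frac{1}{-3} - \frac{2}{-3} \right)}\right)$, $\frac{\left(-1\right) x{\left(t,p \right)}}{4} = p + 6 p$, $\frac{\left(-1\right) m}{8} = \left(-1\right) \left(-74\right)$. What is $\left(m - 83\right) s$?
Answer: $-666900$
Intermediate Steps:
$m = -592$ ($m = - 8 \left(\left(-1\right) \left(-74\right)\right) = \left(-8\right) 74 = -592$)
$x{\left(t,p \right)} = - 28 p$ ($x{\left(t,p \right)} = - 4 \left(p + 6 p\right) = - 4 \cdot 7 p = - 28 p$)
$s = 988$ ($s = \left(-65 + 39\right) \left(-10 - 28 \left(- \frac{1}{-3} - \frac{2}{-3}\right)\right) = - 26 \left(-10 - 28 \left(\left(-1\right) \left(- \frac{1}{3}\right) - - \frac{2}{3}\right)\right) = - 26 \left(-10 - 28 \left(\frac{1}{3} + \frac{2}{3}\right)\right) = - 26 \left(-10 - 28\right) = \left(-26\right) \left(-38\right) = 988$)
$\left(m - 83\right) s = \left(-592 - 83\right) 988 = \left(-675\right) 988 = -666900$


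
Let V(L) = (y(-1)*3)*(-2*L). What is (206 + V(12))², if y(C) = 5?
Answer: 23716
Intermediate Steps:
V(L) = -30*L (V(L) = (5*3)*(-2*L) = 15*(-2*L) = -30*L)
(206 + V(12))² = (206 - 30*12)² = (206 - 360)² = (-154)² = 23716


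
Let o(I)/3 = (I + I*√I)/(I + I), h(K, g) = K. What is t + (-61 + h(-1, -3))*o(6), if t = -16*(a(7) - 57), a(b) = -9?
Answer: 963 - 93*√6 ≈ 735.20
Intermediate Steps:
o(I) = 3*(I + I^(3/2))/(2*I) (o(I) = 3*((I + I*√I)/(I + I)) = 3*((I + I^(3/2))/((2*I))) = 3*((I + I^(3/2))*(1/(2*I))) = 3*((I + I^(3/2))/(2*I)) = 3*(I + I^(3/2))/(2*I))
t = 1056 (t = -16*(-9 - 57) = -16*(-66) = 1056)
t + (-61 + h(-1, -3))*o(6) = 1056 + (-61 - 1)*(3/2 + 3*√6/2) = 1056 - 62*(3/2 + 3*√6/2) = 1056 + (-93 - 93*√6) = 963 - 93*√6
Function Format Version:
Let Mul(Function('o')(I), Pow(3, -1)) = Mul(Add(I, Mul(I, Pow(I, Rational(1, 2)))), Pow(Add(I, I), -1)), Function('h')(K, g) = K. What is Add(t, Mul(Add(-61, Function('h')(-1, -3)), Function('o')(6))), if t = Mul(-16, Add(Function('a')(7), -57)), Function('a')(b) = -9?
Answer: Add(963, Mul(-93, Pow(6, Rational(1, 2)))) ≈ 735.20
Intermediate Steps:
Function('o')(I) = Mul(Rational(3, 2), Pow(I, -1), Add(I, Pow(I, Rational(3, 2)))) (Function('o')(I) = Mul(3, Mul(Add(I, Mul(I, Pow(I, Rational(1, 2)))), Pow(Add(I, I), -1))) = Mul(3, Mul(Add(I, Pow(I, Rational(3, 2))), Pow(Mul(2, I), -1))) = Mul(3, Mul(Add(I, Pow(I, Rational(3, 2))), Mul(Rational(1, 2), Pow(I, -1)))) = Mul(3, Mul(Rational(1, 2), Pow(I, -1), Add(I, Pow(I, Rational(3, 2))))) = Mul(Rational(3, 2), Pow(I, -1), Add(I, Pow(I, Rational(3, 2)))))
t = 1056 (t = Mul(-16, Add(-9, -57)) = Mul(-16, -66) = 1056)
Add(t, Mul(Add(-61, Function('h')(-1, -3)), Function('o')(6))) = Add(1056, Mul(Add(-61, -1), Add(Rational(3, 2), Mul(Rational(3, 2), Pow(6, Rational(1, 2)))))) = Add(1056, Mul(-62, Add(Rational(3, 2), Mul(Rational(3, 2), Pow(6, Rational(1, 2)))))) = Add(1056, Add(-93, Mul(-93, Pow(6, Rational(1, 2))))) = Add(963, Mul(-93, Pow(6, Rational(1, 2))))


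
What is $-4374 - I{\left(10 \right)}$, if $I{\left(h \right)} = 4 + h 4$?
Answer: $-4418$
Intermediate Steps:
$I{\left(h \right)} = 4 + 4 h$
$-4374 - I{\left(10 \right)} = -4374 - \left(4 + 4 \cdot 10\right) = -4374 - \left(4 + 40\right) = -4374 - 44 = -4418$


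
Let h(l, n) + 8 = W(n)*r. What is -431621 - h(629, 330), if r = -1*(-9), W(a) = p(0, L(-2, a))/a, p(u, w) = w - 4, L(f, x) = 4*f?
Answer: -23738697/55 ≈ -4.3161e+5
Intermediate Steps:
p(u, w) = -4 + w
W(a) = -12/a (W(a) = (-4 + 4*(-2))/a = (-4 - 8)/a = -12/a)
r = 9
h(l, n) = -8 - 108/n (h(l, n) = -8 - 12/n*9 = -8 - 108/n)
-431621 - h(629, 330) = -431621 - (-8 - 108/330) = -431621 - (-8 - 108*1/330) = -431621 - (-8 - 18/55) = -431621 - 1*(-458/55) = -431621 + 458/55 = -23738697/55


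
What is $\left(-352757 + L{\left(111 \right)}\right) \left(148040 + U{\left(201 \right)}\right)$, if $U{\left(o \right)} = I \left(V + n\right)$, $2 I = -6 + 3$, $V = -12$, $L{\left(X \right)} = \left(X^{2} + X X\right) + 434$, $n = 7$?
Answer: $- \frac{97024705695}{2} \approx -4.8512 \cdot 10^{10}$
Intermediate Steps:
$L{\left(X \right)} = 434 + 2 X^{2}$ ($L{\left(X \right)} = \left(X^{2} + X^{2}\right) + 434 = 2 X^{2} + 434 = 434 + 2 X^{2}$)
$I = - \frac{3}{2}$ ($I = \frac{-6 + 3}{2} = \frac{1}{2} \left(-3\right) = - \frac{3}{2} \approx -1.5$)
$U{\left(o \right)} = \frac{15}{2}$ ($U{\left(o \right)} = - \frac{3 \left(-12 + 7\right)}{2} = \left(- \frac{3}{2}\right) \left(-5\right) = \frac{15}{2}$)
$\left(-352757 + L{\left(111 \right)}\right) \left(148040 + U{\left(201 \right)}\right) = \left(-352757 + \left(434 + 2 \cdot 111^{2}\right)\right) \left(148040 + \frac{15}{2}\right) = \left(-352757 + \left(434 + 2 \cdot 12321\right)\right) \frac{296095}{2} = \left(-352757 + \left(434 + 24642\right)\right) \frac{296095}{2} = \left(-352757 + 25076\right) \frac{296095}{2} = \left(-327681\right) \frac{296095}{2} = - \frac{97024705695}{2}$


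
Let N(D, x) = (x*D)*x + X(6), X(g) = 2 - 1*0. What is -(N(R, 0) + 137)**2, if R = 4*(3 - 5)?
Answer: -19321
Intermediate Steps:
X(g) = 2 (X(g) = 2 + 0 = 2)
R = -8 (R = 4*(-2) = -8)
N(D, x) = 2 + D*x**2 (N(D, x) = (x*D)*x + 2 = (D*x)*x + 2 = D*x**2 + 2 = 2 + D*x**2)
-(N(R, 0) + 137)**2 = -((2 - 8*0**2) + 137)**2 = -((2 - 8*0) + 137)**2 = -((2 + 0) + 137)**2 = -(2 + 137)**2 = -1*139**2 = -1*19321 = -19321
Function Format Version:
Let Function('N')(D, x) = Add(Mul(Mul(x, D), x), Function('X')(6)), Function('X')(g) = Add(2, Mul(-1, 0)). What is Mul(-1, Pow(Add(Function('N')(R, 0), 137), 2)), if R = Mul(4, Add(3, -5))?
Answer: -19321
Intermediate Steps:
Function('X')(g) = 2 (Function('X')(g) = Add(2, 0) = 2)
R = -8 (R = Mul(4, -2) = -8)
Function('N')(D, x) = Add(2, Mul(D, Pow(x, 2))) (Function('N')(D, x) = Add(Mul(Mul(x, D), x), 2) = Add(Mul(Mul(D, x), x), 2) = Add(Mul(D, Pow(x, 2)), 2) = Add(2, Mul(D, Pow(x, 2))))
Mul(-1, Pow(Add(Function('N')(R, 0), 137), 2)) = Mul(-1, Pow(Add(Add(2, Mul(-8, Pow(0, 2))), 137), 2)) = Mul(-1, Pow(Add(Add(2, Mul(-8, 0)), 137), 2)) = Mul(-1, Pow(Add(Add(2, 0), 137), 2)) = Mul(-1, Pow(Add(2, 137), 2)) = Mul(-1, Pow(139, 2)) = Mul(-1, 19321) = -19321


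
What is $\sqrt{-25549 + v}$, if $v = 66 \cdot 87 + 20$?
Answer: $i \sqrt{19787} \approx 140.67 i$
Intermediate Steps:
$v = 5762$ ($v = 5742 + 20 = 5762$)
$\sqrt{-25549 + v} = \sqrt{-25549 + 5762} = \sqrt{-19787} = i \sqrt{19787}$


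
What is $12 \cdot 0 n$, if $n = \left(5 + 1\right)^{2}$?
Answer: $0$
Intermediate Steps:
$n = 36$ ($n = 6^{2} = 36$)
$12 \cdot 0 n = 12 \cdot 0 \cdot 36 = 0 \cdot 36 = 0$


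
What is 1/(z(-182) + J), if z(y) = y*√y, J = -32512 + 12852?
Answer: I/(2*(-9830*I + 91*√182)) ≈ -5.0084e-5 + 6.2549e-6*I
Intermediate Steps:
J = -19660
z(y) = y^(3/2)
1/(z(-182) + J) = 1/((-182)^(3/2) - 19660) = 1/(-182*I*√182 - 19660) = 1/(-19660 - 182*I*√182)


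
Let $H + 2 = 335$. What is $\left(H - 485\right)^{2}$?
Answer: $23104$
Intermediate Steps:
$H = 333$ ($H = -2 + 335 = 333$)
$\left(H - 485\right)^{2} = \left(333 - 485\right)^{2} = \left(-152\right)^{2} = 23104$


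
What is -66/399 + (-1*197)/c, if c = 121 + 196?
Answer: -33175/42161 ≈ -0.78686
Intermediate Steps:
c = 317
-66/399 + (-1*197)/c = -66/399 - 1*197/317 = -66*1/399 - 197*1/317 = -22/133 - 197/317 = -33175/42161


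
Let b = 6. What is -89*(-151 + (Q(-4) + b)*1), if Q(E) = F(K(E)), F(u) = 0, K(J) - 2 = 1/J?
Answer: 12905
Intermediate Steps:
K(J) = 2 + 1/J
Q(E) = 0
-89*(-151 + (Q(-4) + b)*1) = -89*(-151 + (0 + 6)*1) = -89*(-151 + 6*1) = -89*(-151 + 6) = -89*(-145) = 12905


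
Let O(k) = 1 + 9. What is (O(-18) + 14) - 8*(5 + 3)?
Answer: -40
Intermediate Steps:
O(k) = 10
(O(-18) + 14) - 8*(5 + 3) = (10 + 14) - 8*(5 + 3) = 24 - 8*8 = 24 - 64 = -40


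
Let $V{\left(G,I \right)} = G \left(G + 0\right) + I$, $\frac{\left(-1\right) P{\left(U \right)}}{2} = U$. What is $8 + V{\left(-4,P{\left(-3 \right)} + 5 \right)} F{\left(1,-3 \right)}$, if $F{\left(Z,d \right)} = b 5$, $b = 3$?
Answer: $413$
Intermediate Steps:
$P{\left(U \right)} = - 2 U$
$F{\left(Z,d \right)} = 15$ ($F{\left(Z,d \right)} = 3 \cdot 5 = 15$)
$V{\left(G,I \right)} = I + G^{2}$ ($V{\left(G,I \right)} = G G + I = G^{2} + I = I + G^{2}$)
$8 + V{\left(-4,P{\left(-3 \right)} + 5 \right)} F{\left(1,-3 \right)} = 8 + \left(\left(\left(-2\right) \left(-3\right) + 5\right) + \left(-4\right)^{2}\right) 15 = 8 + \left(\left(6 + 5\right) + 16\right) 15 = 8 + \left(11 + 16\right) 15 = 8 + 27 \cdot 15 = 8 + 405 = 413$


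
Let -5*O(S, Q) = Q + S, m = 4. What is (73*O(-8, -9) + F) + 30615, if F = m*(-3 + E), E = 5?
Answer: 154356/5 ≈ 30871.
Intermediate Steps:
O(S, Q) = -Q/5 - S/5 (O(S, Q) = -(Q + S)/5 = -Q/5 - S/5)
F = 8 (F = 4*(-3 + 5) = 4*2 = 8)
(73*O(-8, -9) + F) + 30615 = (73*(-1/5*(-9) - 1/5*(-8)) + 8) + 30615 = (73*(9/5 + 8/5) + 8) + 30615 = (73*(17/5) + 8) + 30615 = (1241/5 + 8) + 30615 = 1281/5 + 30615 = 154356/5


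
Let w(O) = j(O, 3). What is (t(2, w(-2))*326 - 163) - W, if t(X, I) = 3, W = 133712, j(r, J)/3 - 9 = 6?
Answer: -132897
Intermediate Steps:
j(r, J) = 45 (j(r, J) = 27 + 3*6 = 27 + 18 = 45)
w(O) = 45
(t(2, w(-2))*326 - 163) - W = (3*326 - 163) - 1*133712 = (978 - 163) - 133712 = 815 - 133712 = -132897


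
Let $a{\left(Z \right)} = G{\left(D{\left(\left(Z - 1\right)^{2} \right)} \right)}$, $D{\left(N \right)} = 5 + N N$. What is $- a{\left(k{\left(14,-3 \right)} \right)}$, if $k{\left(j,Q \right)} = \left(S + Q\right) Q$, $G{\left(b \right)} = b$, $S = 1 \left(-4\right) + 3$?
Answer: $-14646$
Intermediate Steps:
$S = -1$ ($S = -4 + 3 = -1$)
$D{\left(N \right)} = 5 + N^{2}$
$k{\left(j,Q \right)} = Q \left(-1 + Q\right)$ ($k{\left(j,Q \right)} = \left(-1 + Q\right) Q = Q \left(-1 + Q\right)$)
$a{\left(Z \right)} = 5 + \left(-1 + Z\right)^{4}$ ($a{\left(Z \right)} = 5 + \left(\left(Z - 1\right)^{2}\right)^{2} = 5 + \left(\left(-1 + Z\right)^{2}\right)^{2} = 5 + \left(-1 + Z\right)^{4}$)
$- a{\left(k{\left(14,-3 \right)} \right)} = - (5 + \left(-1 - 3 \left(-1 - 3\right)\right)^{4}) = - (5 + \left(-1 - -12\right)^{4}) = - (5 + \left(-1 + 12\right)^{4}) = - (5 + 11^{4}) = - (5 + 14641) = \left(-1\right) 14646 = -14646$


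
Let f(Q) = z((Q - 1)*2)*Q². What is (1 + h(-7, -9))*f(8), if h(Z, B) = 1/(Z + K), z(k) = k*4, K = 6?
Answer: 0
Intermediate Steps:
z(k) = 4*k
f(Q) = Q²*(-8 + 8*Q) (f(Q) = (4*((Q - 1)*2))*Q² = (4*((-1 + Q)*2))*Q² = (4*(-2 + 2*Q))*Q² = (-8 + 8*Q)*Q² = Q²*(-8 + 8*Q))
h(Z, B) = 1/(6 + Z) (h(Z, B) = 1/(Z + 6) = 1/(6 + Z))
(1 + h(-7, -9))*f(8) = (1 + 1/(6 - 7))*(8*8²*(-1 + 8)) = (1 + 1/(-1))*(8*64*7) = (1 - 1)*3584 = 0*3584 = 0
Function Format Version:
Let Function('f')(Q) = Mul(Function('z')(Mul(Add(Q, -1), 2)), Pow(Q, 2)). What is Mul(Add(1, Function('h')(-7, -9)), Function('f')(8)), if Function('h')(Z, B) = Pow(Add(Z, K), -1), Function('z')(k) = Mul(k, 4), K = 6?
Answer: 0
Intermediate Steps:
Function('z')(k) = Mul(4, k)
Function('f')(Q) = Mul(Pow(Q, 2), Add(-8, Mul(8, Q))) (Function('f')(Q) = Mul(Mul(4, Mul(Add(Q, -1), 2)), Pow(Q, 2)) = Mul(Mul(4, Mul(Add(-1, Q), 2)), Pow(Q, 2)) = Mul(Mul(4, Add(-2, Mul(2, Q))), Pow(Q, 2)) = Mul(Add(-8, Mul(8, Q)), Pow(Q, 2)) = Mul(Pow(Q, 2), Add(-8, Mul(8, Q))))
Function('h')(Z, B) = Pow(Add(6, Z), -1) (Function('h')(Z, B) = Pow(Add(Z, 6), -1) = Pow(Add(6, Z), -1))
Mul(Add(1, Function('h')(-7, -9)), Function('f')(8)) = Mul(Add(1, Pow(Add(6, -7), -1)), Mul(8, Pow(8, 2), Add(-1, 8))) = Mul(Add(1, Pow(-1, -1)), Mul(8, 64, 7)) = Mul(Add(1, -1), 3584) = Mul(0, 3584) = 0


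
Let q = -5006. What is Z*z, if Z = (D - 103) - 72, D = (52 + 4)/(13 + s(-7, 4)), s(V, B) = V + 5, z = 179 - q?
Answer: -9690765/11 ≈ -8.8098e+5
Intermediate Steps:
z = 5185 (z = 179 - 1*(-5006) = 179 + 5006 = 5185)
s(V, B) = 5 + V
D = 56/11 (D = (52 + 4)/(13 + (5 - 7)) = 56/(13 - 2) = 56/11 ≈ 5.0909)
Z = -1869/11 (Z = (56/11 - 103) - 72 = -1077/11 - 72 = -1869/11 ≈ -169.91)
Z*z = -1869/11*5185 = -9690765/11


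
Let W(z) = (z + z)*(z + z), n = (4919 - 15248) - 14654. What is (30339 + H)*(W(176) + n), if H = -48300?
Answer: -1776720081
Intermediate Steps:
n = -24983 (n = -10329 - 14654 = -24983)
W(z) = 4*z² (W(z) = (2*z)*(2*z) = 4*z²)
(30339 + H)*(W(176) + n) = (30339 - 48300)*(4*176² - 24983) = -17961*(4*30976 - 24983) = -17961*(123904 - 24983) = -17961*98921 = -1776720081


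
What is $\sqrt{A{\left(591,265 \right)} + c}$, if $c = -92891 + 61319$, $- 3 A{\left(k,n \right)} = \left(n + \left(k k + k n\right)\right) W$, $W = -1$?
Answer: $\frac{\sqrt{1234335}}{3} \approx 370.34$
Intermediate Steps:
$A{\left(k,n \right)} = \frac{n}{3} + \frac{k^{2}}{3} + \frac{k n}{3}$ ($A{\left(k,n \right)} = - \frac{\left(n + \left(k k + k n\right)\right) \left(-1\right)}{3} = - \frac{\left(n + \left(k^{2} + k n\right)\right) \left(-1\right)}{3} = - \frac{\left(n + k^{2} + k n\right) \left(-1\right)}{3} = - \frac{- n - k^{2} - k n}{3} = \frac{n}{3} + \frac{k^{2}}{3} + \frac{k n}{3}$)
$c = -31572$
$\sqrt{A{\left(591,265 \right)} + c} = \sqrt{\left(\frac{1}{3} \cdot 265 + \frac{591^{2}}{3} + \frac{1}{3} \cdot 591 \cdot 265\right) - 31572} = \sqrt{\left(\frac{265}{3} + \frac{1}{3} \cdot 349281 + 52205\right) - 31572} = \sqrt{\left(\frac{265}{3} + 116427 + 52205\right) - 31572} = \sqrt{\frac{506161}{3} - 31572} = \sqrt{\frac{411445}{3}} = \frac{\sqrt{1234335}}{3}$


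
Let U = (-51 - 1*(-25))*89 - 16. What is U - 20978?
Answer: -23308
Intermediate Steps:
U = -2330 (U = (-51 + 25)*89 - 16 = -26*89 - 16 = -2314 - 16 = -2330)
U - 20978 = -2330 - 20978 = -23308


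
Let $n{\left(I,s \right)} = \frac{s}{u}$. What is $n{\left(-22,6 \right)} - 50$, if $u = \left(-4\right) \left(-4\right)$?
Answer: $- \frac{397}{8} \approx -49.625$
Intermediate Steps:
$u = 16$
$n{\left(I,s \right)} = \frac{s}{16}$
$n{\left(-22,6 \right)} - 50 = \frac{1}{16} \cdot 6 - 50 = \frac{3}{8} - 50 = - \frac{397}{8}$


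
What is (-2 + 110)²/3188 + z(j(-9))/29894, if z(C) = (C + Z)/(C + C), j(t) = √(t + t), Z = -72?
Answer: 174342605/47651036 + 3*I*√2/14947 ≈ 3.6587 + 0.00028385*I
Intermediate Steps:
j(t) = √2*√t (j(t) = √(2*t) = √2*√t)
z(C) = (-72 + C)/(2*C) (z(C) = (C - 72)/(C + C) = (-72 + C)/((2*C)) = (-72 + C)*(1/(2*C)) = (-72 + C)/(2*C))
(-2 + 110)²/3188 + z(j(-9))/29894 = (-2 + 110)²/3188 + ((-72 + √2*√(-9))/(2*((√2*√(-9)))))/29894 = 108²*(1/3188) + ((-72 + √2*(3*I))/(2*((√2*(3*I)))))*(1/29894) = 11664*(1/3188) + ((-72 + 3*I*√2)/(2*((3*I*√2))))*(1/29894) = 2916/797 + ((-I*√2/6)*(-72 + 3*I*√2)/2)*(1/29894) = 2916/797 - I*√2*(-72 + 3*I*√2)/12*(1/29894) = 2916/797 - I*√2*(-72 + 3*I*√2)/358728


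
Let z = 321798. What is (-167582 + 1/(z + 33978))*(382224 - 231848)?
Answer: -1120708223301907/44472 ≈ -2.5200e+10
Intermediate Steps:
(-167582 + 1/(z + 33978))*(382224 - 231848) = (-167582 + 1/(321798 + 33978))*(382224 - 231848) = (-167582 + 1/355776)*150376 = -59621653631/355776*150376 = -1120708223301907/44472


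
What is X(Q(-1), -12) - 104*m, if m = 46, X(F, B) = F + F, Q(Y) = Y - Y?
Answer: -4784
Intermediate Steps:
Q(Y) = 0
X(F, B) = 2*F
X(Q(-1), -12) - 104*m = 2*0 - 104*46 = 0 - 4784 = -4784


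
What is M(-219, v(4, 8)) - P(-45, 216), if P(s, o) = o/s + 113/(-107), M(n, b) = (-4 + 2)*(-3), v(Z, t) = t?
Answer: 6343/535 ≈ 11.856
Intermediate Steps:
M(n, b) = 6 (M(n, b) = -2*(-3) = 6)
P(s, o) = -113/107 + o/s (P(s, o) = o/s + 113*(-1/107) = o/s - 113/107 = -113/107 + o/s)
M(-219, v(4, 8)) - P(-45, 216) = 6 - (-113/107 + 216/(-45)) = 6 - (-113/107 + 216*(-1/45)) = 6 - (-113/107 - 24/5) = 6 - 1*(-3133/535) = 6 + 3133/535 = 6343/535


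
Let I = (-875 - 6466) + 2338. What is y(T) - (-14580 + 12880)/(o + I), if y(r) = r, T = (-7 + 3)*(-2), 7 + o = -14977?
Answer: 158196/19987 ≈ 7.9149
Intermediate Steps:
o = -14984 (o = -7 - 14977 = -14984)
I = -5003 (I = -7341 + 2338 = -5003)
T = 8 (T = -4*(-2) = 8)
y(T) - (-14580 + 12880)/(o + I) = 8 - (-14580 + 12880)/(-14984 - 5003) = 8 - (-1700)/(-19987) = 8 - (-1700)*(-1)/19987 = 8 - 1*1700/19987 = 8 - 1700/19987 = 158196/19987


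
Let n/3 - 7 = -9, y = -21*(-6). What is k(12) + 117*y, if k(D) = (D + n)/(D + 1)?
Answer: 191652/13 ≈ 14742.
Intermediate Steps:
y = 126
n = -6 (n = 21 + 3*(-9) = 21 - 27 = -6)
k(D) = (-6 + D)/(1 + D) (k(D) = (D - 6)/(D + 1) = (-6 + D)/(1 + D))
k(12) + 117*y = (-6 + 12)/(1 + 12) + 117*126 = 6/13 + 14742 = 191652/13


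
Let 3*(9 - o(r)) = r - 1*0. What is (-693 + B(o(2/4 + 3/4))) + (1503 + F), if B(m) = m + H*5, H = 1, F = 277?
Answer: 13207/12 ≈ 1100.6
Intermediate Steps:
o(r) = 9 - r/3 (o(r) = 9 - (r - 1*0)/3 = 9 - (r + 0)/3 = 9 - r/3)
B(m) = 5 + m (B(m) = m + 1*5 = m + 5 = 5 + m)
(-693 + B(o(2/4 + 3/4))) + (1503 + F) = (-693 + (5 + (9 - (2/4 + 3/4)/3))) + (1503 + 277) = (-693 + (5 + (9 - (2*(¼) + 3*(¼))/3))) + 1780 = (-693 + (5 + (9 - (½ + ¾)/3))) + 1780 = (-693 + (5 + (9 - ⅓*5/4))) + 1780 = (-693 + (5 + (9 - 5/12))) + 1780 = (-693 + (5 + 103/12)) + 1780 = (-693 + 163/12) + 1780 = -8153/12 + 1780 = 13207/12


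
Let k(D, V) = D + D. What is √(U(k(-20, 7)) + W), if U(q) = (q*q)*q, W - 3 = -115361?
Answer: I*√179358 ≈ 423.51*I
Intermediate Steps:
W = -115358 (W = 3 - 115361 = -115358)
k(D, V) = 2*D
U(q) = q³ (U(q) = q²*q = q³)
√(U(k(-20, 7)) + W) = √((2*(-20))³ - 115358) = √((-40)³ - 115358) = √(-64000 - 115358) = √(-179358) = I*√179358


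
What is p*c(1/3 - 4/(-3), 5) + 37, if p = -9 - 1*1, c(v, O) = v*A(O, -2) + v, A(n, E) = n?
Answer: -63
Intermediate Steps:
c(v, O) = v + O*v (c(v, O) = v*O + v = O*v + v = v + O*v)
p = -10 (p = -9 - 1 = -10)
p*c(1/3 - 4/(-3), 5) + 37 = -10*(1/3 - 4/(-3))*(1 + 5) + 37 = -10*(1*(⅓) - 4*(-⅓))*6 + 37 = -10*(⅓ + 4/3)*6 + 37 = -50*6/3 + 37 = -10*10 + 37 = -100 + 37 = -63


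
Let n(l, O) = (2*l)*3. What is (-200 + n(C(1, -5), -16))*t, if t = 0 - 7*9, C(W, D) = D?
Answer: 14490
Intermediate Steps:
n(l, O) = 6*l
t = -63 (t = 0 - 63 = -63)
(-200 + n(C(1, -5), -16))*t = (-200 + 6*(-5))*(-63) = (-200 - 30)*(-63) = -230*(-63) = 14490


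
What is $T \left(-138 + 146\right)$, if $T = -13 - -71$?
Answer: $464$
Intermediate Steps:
$T = 58$ ($T = -13 + 71 = 58$)
$T \left(-138 + 146\right) = 58 \left(-138 + 146\right) = 58 \cdot 8 = 464$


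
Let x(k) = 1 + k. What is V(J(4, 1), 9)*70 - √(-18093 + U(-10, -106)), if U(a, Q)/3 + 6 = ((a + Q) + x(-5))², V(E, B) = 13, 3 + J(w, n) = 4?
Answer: 910 - √25089 ≈ 751.60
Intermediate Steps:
J(w, n) = 1 (J(w, n) = -3 + 4 = 1)
U(a, Q) = -18 + 3*(-4 + Q + a)² (U(a, Q) = -18 + 3*((a + Q) + (1 - 5))² = -18 + 3*((Q + a) - 4)² = -18 + 3*(-4 + Q + a)²)
V(J(4, 1), 9)*70 - √(-18093 + U(-10, -106)) = 13*70 - √(-18093 + (-18 + 3*(-4 - 106 - 10)²)) = 910 - √(-18093 + (-18 + 3*(-120)²)) = 910 - √(-18093 + (-18 + 3*14400)) = 910 - √(-18093 + (-18 + 43200)) = 910 - √(-18093 + 43182) = 910 - √25089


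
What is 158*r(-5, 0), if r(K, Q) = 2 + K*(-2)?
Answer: 1896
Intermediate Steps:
r(K, Q) = 2 - 2*K
158*r(-5, 0) = 158*(2 - 2*(-5)) = 158*(2 + 10) = 158*12 = 1896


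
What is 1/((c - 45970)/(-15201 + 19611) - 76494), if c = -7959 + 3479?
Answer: -441/33738899 ≈ -1.3071e-5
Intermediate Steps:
c = -4480
1/((c - 45970)/(-15201 + 19611) - 76494) = 1/((-4480 - 45970)/(-15201 + 19611) - 76494) = 1/(-50450/4410 - 76494) = 1/(-50450*1/4410 - 76494) = 1/(-5045/441 - 76494) = 1/(-33738899/441) = -441/33738899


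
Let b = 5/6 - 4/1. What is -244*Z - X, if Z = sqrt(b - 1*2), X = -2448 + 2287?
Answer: 161 - 122*I*sqrt(186)/3 ≈ 161.0 - 554.62*I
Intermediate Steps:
b = -19/6 (b = 5*(1/6) - 4*1 = 5/6 - 4 = -19/6 ≈ -3.1667)
X = -161
Z = I*sqrt(186)/6 (Z = sqrt(-19/6 - 1*2) = sqrt(-19/6 - 2) = sqrt(-31/6) = I*sqrt(186)/6 ≈ 2.273*I)
-244*Z - X = -122*I*sqrt(186)/3 - 1*(-161) = -122*I*sqrt(186)/3 + 161 = 161 - 122*I*sqrt(186)/3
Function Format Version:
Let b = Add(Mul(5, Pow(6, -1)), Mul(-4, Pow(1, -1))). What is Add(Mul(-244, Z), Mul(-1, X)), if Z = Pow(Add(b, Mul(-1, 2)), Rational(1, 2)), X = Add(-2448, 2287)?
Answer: Add(161, Mul(Rational(-122, 3), I, Pow(186, Rational(1, 2)))) ≈ Add(161.00, Mul(-554.62, I))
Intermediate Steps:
b = Rational(-19, 6) (b = Add(Mul(5, Rational(1, 6)), Mul(-4, 1)) = Add(Rational(5, 6), -4) = Rational(-19, 6) ≈ -3.1667)
X = -161
Z = Mul(Rational(1, 6), I, Pow(186, Rational(1, 2))) (Z = Pow(Add(Rational(-19, 6), Mul(-1, 2)), Rational(1, 2)) = Pow(Add(Rational(-19, 6), -2), Rational(1, 2)) = Pow(Rational(-31, 6), Rational(1, 2)) = Mul(Rational(1, 6), I, Pow(186, Rational(1, 2))) ≈ Mul(2.2730, I))
Add(Mul(-244, Z), Mul(-1, X)) = Add(Mul(-244, Mul(Rational(1, 6), I, Pow(186, Rational(1, 2)))), Mul(-1, -161)) = Add(Mul(Rational(-122, 3), I, Pow(186, Rational(1, 2))), 161) = Add(161, Mul(Rational(-122, 3), I, Pow(186, Rational(1, 2))))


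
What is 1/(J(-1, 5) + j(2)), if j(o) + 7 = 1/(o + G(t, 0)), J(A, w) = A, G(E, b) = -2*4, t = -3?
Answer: -6/49 ≈ -0.12245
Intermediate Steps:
G(E, b) = -8
j(o) = -7 + 1/(-8 + o) (j(o) = -7 + 1/(o - 8) = -7 + 1/(-8 + o))
1/(J(-1, 5) + j(2)) = 1/(-1 + (57 - 7*2)/(-8 + 2)) = 1/(-1 + (57 - 14)/(-6)) = 1/(-1 - ⅙*43) = 1/(-1 - 43/6) = 1/(-49/6) = -6/49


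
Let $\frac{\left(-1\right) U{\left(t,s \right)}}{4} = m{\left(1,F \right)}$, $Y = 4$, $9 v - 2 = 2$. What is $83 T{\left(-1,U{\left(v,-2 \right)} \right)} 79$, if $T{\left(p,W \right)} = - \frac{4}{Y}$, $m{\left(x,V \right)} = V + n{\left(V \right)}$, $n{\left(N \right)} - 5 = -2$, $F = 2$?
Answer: $-6557$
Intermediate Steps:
$n{\left(N \right)} = 3$ ($n{\left(N \right)} = 5 - 2 = 3$)
$m{\left(x,V \right)} = 3 + V$ ($m{\left(x,V \right)} = V + 3 = 3 + V$)
$v = \frac{4}{9}$ ($v = \frac{2}{9} + \frac{1}{9} \cdot 2 = \frac{2}{9} + \frac{2}{9} = \frac{4}{9} \approx 0.44444$)
$U{\left(t,s \right)} = -20$ ($U{\left(t,s \right)} = - 4 \left(3 + 2\right) = \left(-4\right) 5 = -20$)
$T{\left(p,W \right)} = -1$ ($T{\left(p,W \right)} = - \frac{4}{4} = \left(-4\right) \frac{1}{4} = -1$)
$83 T{\left(-1,U{\left(v,-2 \right)} \right)} 79 = 83 \left(-1\right) 79 = \left(-83\right) 79 = -6557$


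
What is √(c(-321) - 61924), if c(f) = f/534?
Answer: 3*I*√218002118/178 ≈ 248.85*I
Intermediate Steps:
c(f) = f/534 (c(f) = f*(1/534) = f/534)
√(c(-321) - 61924) = √((1/534)*(-321) - 61924) = √(-107/178 - 61924) = √(-11022579/178) = 3*I*√218002118/178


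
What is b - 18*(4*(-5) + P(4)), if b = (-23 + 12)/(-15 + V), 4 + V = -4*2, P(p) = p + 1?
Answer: 7301/27 ≈ 270.41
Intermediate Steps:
P(p) = 1 + p
V = -12 (V = -4 - 4*2 = -4 - 8 = -12)
b = 11/27 (b = (-23 + 12)/(-15 - 12) = -11/(-27) = -11*(-1/27) = 11/27 ≈ 0.40741)
b - 18*(4*(-5) + P(4)) = 11/27 - 18*(4*(-5) + (1 + 4)) = 11/27 - 18*(-20 + 5) = 11/27 - 18*(-15) = 11/27 + 270 = 7301/27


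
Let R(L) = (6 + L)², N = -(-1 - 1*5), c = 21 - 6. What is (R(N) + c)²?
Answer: 25281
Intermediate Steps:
c = 15
N = 6 (N = -(-1 - 5) = -1*(-6) = 6)
(R(N) + c)² = ((6 + 6)² + 15)² = (12² + 15)² = (144 + 15)² = 159² = 25281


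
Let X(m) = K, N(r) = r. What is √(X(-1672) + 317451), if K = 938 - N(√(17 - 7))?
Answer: √(318389 - √10) ≈ 564.26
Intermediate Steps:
K = 938 - √10 (K = 938 - √(17 - 7) = 938 - √10 ≈ 934.84)
X(m) = 938 - √10
√(X(-1672) + 317451) = √((938 - √10) + 317451) = √(318389 - √10)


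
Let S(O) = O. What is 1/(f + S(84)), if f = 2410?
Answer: 1/2494 ≈ 0.00040096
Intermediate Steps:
1/(f + S(84)) = 1/(2410 + 84) = 1/2494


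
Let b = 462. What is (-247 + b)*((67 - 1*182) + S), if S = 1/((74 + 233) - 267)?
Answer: -197757/8 ≈ -24720.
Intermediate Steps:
S = 1/40 (S = 1/(307 - 267) = 1/40 ≈ 0.025000)
(-247 + b)*((67 - 1*182) + S) = (-247 + 462)*((67 - 1*182) + 1/40) = 215*((67 - 182) + 1/40) = 215*(-115 + 1/40) = 215*(-4599/40) = -197757/8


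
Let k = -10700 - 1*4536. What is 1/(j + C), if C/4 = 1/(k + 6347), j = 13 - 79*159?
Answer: -8889/111539176 ≈ -7.9694e-5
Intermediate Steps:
k = -15236 (k = -10700 - 4536 = -15236)
j = -12548 (j = 13 - 12561 = -12548)
C = -4/8889 (C = 4/(-15236 + 6347) = 4/(-8889) = 4*(-1/8889) = -4/8889 ≈ -0.00044999)
1/(j + C) = 1/(-12548 - 4/8889) = 1/(-111539176/8889) = -8889/111539176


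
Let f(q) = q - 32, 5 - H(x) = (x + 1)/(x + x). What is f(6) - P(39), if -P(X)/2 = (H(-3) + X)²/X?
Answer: 25196/351 ≈ 71.783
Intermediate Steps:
H(x) = 5 - (1 + x)/(2*x) (H(x) = 5 - (x + 1)/(x + x) = 5 - (1 + x)/(2*x))
f(q) = -32 + q
P(X) = -2*(14/3 + X)²/X (P(X) = -2*((½)*(-1 + 9*(-3))/(-3) + X)²/X = -2*((½)*(-⅓)*(-1 - 27) + X)²/X = -2*((½)*(-⅓)*(-28) + X)²/X = -2*(14/3 + X)²/X)
f(6) - P(39) = (-32 + 6) - (-2)*(14 + 3*39)²/(9*39) = -26 - (-2)*(14 + 117)²/(9*39) = -26 - (-2)*131²/(9*39) = -26 - (-2)*17161/(9*39) = -26 - 1*(-34322/351) = -26 + 34322/351 = 25196/351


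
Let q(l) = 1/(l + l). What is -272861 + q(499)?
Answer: -272315277/998 ≈ -2.7286e+5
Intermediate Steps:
q(l) = 1/(2*l)
-272861 + q(499) = -272861 + (1/2)/499 = -272861 + (1/2)*(1/499) = -272861 + 1/998 = -272315277/998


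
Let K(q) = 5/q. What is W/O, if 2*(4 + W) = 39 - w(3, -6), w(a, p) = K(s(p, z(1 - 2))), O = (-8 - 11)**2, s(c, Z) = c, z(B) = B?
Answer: 191/4332 ≈ 0.044091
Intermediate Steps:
O = 361 (O = (-19)**2 = 361)
w(a, p) = 5/p
W = 191/12 (W = -4 + (39 - 5/(-6))/2 = -4 + (39 - 5*(-1)/6)/2 = -4 + (39 - 1*(-5/6))/2 = -4 + (39 + 5/6)/2 = -4 + (1/2)*(239/6) = -4 + 239/12 = 191/12 ≈ 15.917)
W/O = (191/12)/361 = (191/12)*(1/361) = 191/4332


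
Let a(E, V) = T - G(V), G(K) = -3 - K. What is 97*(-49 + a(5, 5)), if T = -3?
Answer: -4268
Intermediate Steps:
a(E, V) = V (a(E, V) = -3 - (-3 - V) = -3 + (3 + V) = V)
97*(-49 + a(5, 5)) = 97*(-49 + 5) = 97*(-44) = -4268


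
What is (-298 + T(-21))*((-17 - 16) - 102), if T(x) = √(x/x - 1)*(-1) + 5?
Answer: 39555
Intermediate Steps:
T(x) = 5 (T(x) = √(1 - 1)*(-1) + 5 = √0*(-1) + 5 = 0*(-1) + 5 = 0 + 5 = 5)
(-298 + T(-21))*((-17 - 16) - 102) = (-298 + 5)*((-17 - 16) - 102) = -293*(-33 - 102) = -293*(-135) = 39555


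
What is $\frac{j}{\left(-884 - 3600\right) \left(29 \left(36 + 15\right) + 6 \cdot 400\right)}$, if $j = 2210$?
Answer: $- \frac{1105}{8696718} \approx -0.00012706$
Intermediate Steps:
$\frac{j}{\left(-884 - 3600\right) \left(29 \left(36 + 15\right) + 6 \cdot 400\right)} = \frac{2210}{\left(-884 - 3600\right) \left(29 \left(36 + 15\right) + 6 \cdot 400\right)} = \frac{2210}{\left(-4484\right) \left(29 \cdot 51 + 2400\right)} = \frac{2210}{\left(-4484\right) \left(1479 + 2400\right)} = \frac{2210}{\left(-4484\right) 3879} = \frac{2210}{-17393436} = 2210 \left(- \frac{1}{17393436}\right) = - \frac{1105}{8696718}$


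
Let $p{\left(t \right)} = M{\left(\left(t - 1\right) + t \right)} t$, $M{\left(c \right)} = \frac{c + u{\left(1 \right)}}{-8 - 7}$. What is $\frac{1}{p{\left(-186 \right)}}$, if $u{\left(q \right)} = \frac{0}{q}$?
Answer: $- \frac{5}{23126} \approx -0.00021621$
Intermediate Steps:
$u{\left(q \right)} = 0$
$M{\left(c \right)} = - \frac{c}{15}$ ($M{\left(c \right)} = \frac{c + 0}{-8 - 7} = \frac{c}{-15} = c \left(- \frac{1}{15}\right) = - \frac{c}{15}$)
$p{\left(t \right)} = t \left(\frac{1}{15} - \frac{2 t}{15}\right)$ ($p{\left(t \right)} = - \frac{\left(t - 1\right) + t}{15} t = - \frac{\left(-1 + t\right) + t}{15} t = - \frac{-1 + 2 t}{15} t = \left(\frac{1}{15} - \frac{2 t}{15}\right) t = t \left(\frac{1}{15} - \frac{2 t}{15}\right)$)
$\frac{1}{p{\left(-186 \right)}} = \frac{1}{\frac{1}{15} \left(-186\right) \left(1 - -372\right)} = \frac{1}{\frac{1}{15} \left(-186\right) \left(1 + 372\right)} = \frac{1}{\frac{1}{15} \left(-186\right) 373} = \frac{1}{- \frac{23126}{5}} = - \frac{5}{23126}$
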